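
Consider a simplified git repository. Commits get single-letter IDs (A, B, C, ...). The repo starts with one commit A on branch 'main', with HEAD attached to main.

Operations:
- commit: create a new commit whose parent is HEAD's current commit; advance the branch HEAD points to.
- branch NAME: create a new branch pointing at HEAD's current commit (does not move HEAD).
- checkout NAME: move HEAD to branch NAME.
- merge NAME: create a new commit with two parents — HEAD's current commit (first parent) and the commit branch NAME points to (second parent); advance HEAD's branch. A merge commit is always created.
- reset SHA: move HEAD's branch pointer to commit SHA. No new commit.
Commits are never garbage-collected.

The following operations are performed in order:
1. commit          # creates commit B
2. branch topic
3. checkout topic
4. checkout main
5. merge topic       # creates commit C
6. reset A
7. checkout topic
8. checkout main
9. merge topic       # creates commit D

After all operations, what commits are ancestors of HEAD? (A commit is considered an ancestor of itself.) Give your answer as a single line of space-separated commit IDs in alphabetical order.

After op 1 (commit): HEAD=main@B [main=B]
After op 2 (branch): HEAD=main@B [main=B topic=B]
After op 3 (checkout): HEAD=topic@B [main=B topic=B]
After op 4 (checkout): HEAD=main@B [main=B topic=B]
After op 5 (merge): HEAD=main@C [main=C topic=B]
After op 6 (reset): HEAD=main@A [main=A topic=B]
After op 7 (checkout): HEAD=topic@B [main=A topic=B]
After op 8 (checkout): HEAD=main@A [main=A topic=B]
After op 9 (merge): HEAD=main@D [main=D topic=B]

Answer: A B D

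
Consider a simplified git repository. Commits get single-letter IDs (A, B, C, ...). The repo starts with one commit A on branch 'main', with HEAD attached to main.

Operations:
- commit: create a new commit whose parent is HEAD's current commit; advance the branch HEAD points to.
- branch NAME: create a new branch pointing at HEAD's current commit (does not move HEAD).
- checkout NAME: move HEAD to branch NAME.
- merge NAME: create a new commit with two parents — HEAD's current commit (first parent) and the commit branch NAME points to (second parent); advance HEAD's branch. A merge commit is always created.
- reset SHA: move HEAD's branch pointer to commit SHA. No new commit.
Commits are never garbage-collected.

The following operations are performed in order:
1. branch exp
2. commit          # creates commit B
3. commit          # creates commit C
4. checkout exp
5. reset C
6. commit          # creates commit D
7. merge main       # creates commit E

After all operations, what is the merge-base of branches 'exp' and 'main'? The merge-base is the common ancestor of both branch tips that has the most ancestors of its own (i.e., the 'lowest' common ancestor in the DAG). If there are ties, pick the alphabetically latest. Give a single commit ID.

Answer: C

Derivation:
After op 1 (branch): HEAD=main@A [exp=A main=A]
After op 2 (commit): HEAD=main@B [exp=A main=B]
After op 3 (commit): HEAD=main@C [exp=A main=C]
After op 4 (checkout): HEAD=exp@A [exp=A main=C]
After op 5 (reset): HEAD=exp@C [exp=C main=C]
After op 6 (commit): HEAD=exp@D [exp=D main=C]
After op 7 (merge): HEAD=exp@E [exp=E main=C]
ancestors(exp=E): ['A', 'B', 'C', 'D', 'E']
ancestors(main=C): ['A', 'B', 'C']
common: ['A', 'B', 'C']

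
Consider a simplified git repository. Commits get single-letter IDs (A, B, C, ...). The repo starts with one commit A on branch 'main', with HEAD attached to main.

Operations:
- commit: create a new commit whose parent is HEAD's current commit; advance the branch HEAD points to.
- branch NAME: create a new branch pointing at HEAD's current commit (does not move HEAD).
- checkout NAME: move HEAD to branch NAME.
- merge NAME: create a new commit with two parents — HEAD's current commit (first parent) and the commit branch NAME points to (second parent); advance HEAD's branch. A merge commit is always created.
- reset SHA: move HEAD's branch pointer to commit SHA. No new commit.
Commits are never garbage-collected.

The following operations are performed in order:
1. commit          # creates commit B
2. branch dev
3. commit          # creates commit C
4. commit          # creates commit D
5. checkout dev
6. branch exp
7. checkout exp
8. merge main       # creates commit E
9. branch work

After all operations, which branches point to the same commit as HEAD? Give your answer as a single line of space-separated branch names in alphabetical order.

After op 1 (commit): HEAD=main@B [main=B]
After op 2 (branch): HEAD=main@B [dev=B main=B]
After op 3 (commit): HEAD=main@C [dev=B main=C]
After op 4 (commit): HEAD=main@D [dev=B main=D]
After op 5 (checkout): HEAD=dev@B [dev=B main=D]
After op 6 (branch): HEAD=dev@B [dev=B exp=B main=D]
After op 7 (checkout): HEAD=exp@B [dev=B exp=B main=D]
After op 8 (merge): HEAD=exp@E [dev=B exp=E main=D]
After op 9 (branch): HEAD=exp@E [dev=B exp=E main=D work=E]

Answer: exp work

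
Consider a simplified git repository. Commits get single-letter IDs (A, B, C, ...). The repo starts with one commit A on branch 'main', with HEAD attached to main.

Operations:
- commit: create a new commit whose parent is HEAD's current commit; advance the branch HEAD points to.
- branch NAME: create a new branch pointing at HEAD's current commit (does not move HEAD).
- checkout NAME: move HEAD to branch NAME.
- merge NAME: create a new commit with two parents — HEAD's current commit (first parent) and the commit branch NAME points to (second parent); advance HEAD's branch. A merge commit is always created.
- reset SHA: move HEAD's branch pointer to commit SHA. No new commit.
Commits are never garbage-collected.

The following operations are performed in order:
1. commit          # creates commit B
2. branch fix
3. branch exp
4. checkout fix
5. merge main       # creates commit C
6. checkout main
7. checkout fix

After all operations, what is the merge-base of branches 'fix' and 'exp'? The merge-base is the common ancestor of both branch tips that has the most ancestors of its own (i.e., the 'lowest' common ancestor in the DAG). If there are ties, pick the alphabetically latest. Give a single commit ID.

Answer: B

Derivation:
After op 1 (commit): HEAD=main@B [main=B]
After op 2 (branch): HEAD=main@B [fix=B main=B]
After op 3 (branch): HEAD=main@B [exp=B fix=B main=B]
After op 4 (checkout): HEAD=fix@B [exp=B fix=B main=B]
After op 5 (merge): HEAD=fix@C [exp=B fix=C main=B]
After op 6 (checkout): HEAD=main@B [exp=B fix=C main=B]
After op 7 (checkout): HEAD=fix@C [exp=B fix=C main=B]
ancestors(fix=C): ['A', 'B', 'C']
ancestors(exp=B): ['A', 'B']
common: ['A', 'B']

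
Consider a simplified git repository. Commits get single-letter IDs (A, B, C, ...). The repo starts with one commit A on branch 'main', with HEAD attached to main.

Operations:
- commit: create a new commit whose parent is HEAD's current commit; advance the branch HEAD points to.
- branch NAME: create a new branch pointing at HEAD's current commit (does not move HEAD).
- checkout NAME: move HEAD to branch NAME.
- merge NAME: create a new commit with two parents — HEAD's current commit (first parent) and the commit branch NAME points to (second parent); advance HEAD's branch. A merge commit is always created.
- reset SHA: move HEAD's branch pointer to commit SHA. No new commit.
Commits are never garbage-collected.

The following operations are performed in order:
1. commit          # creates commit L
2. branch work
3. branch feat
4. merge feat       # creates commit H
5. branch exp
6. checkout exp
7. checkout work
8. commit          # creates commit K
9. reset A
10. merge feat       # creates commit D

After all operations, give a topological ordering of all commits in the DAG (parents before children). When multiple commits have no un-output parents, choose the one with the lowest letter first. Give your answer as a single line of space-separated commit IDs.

After op 1 (commit): HEAD=main@L [main=L]
After op 2 (branch): HEAD=main@L [main=L work=L]
After op 3 (branch): HEAD=main@L [feat=L main=L work=L]
After op 4 (merge): HEAD=main@H [feat=L main=H work=L]
After op 5 (branch): HEAD=main@H [exp=H feat=L main=H work=L]
After op 6 (checkout): HEAD=exp@H [exp=H feat=L main=H work=L]
After op 7 (checkout): HEAD=work@L [exp=H feat=L main=H work=L]
After op 8 (commit): HEAD=work@K [exp=H feat=L main=H work=K]
After op 9 (reset): HEAD=work@A [exp=H feat=L main=H work=A]
After op 10 (merge): HEAD=work@D [exp=H feat=L main=H work=D]
commit A: parents=[]
commit D: parents=['A', 'L']
commit H: parents=['L', 'L']
commit K: parents=['L']
commit L: parents=['A']

Answer: A L D H K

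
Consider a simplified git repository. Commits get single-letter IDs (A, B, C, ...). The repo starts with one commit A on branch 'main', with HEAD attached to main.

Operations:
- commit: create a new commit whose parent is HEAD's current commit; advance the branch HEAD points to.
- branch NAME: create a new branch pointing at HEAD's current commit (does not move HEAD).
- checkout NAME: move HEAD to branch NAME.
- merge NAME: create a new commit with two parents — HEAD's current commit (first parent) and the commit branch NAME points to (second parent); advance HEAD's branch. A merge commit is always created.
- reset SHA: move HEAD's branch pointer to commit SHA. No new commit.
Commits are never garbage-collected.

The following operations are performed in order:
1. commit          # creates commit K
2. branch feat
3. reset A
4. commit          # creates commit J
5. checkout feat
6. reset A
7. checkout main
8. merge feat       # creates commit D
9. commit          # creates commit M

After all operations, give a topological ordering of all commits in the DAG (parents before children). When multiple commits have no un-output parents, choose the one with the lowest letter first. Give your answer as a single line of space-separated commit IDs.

After op 1 (commit): HEAD=main@K [main=K]
After op 2 (branch): HEAD=main@K [feat=K main=K]
After op 3 (reset): HEAD=main@A [feat=K main=A]
After op 4 (commit): HEAD=main@J [feat=K main=J]
After op 5 (checkout): HEAD=feat@K [feat=K main=J]
After op 6 (reset): HEAD=feat@A [feat=A main=J]
After op 7 (checkout): HEAD=main@J [feat=A main=J]
After op 8 (merge): HEAD=main@D [feat=A main=D]
After op 9 (commit): HEAD=main@M [feat=A main=M]
commit A: parents=[]
commit D: parents=['J', 'A']
commit J: parents=['A']
commit K: parents=['A']
commit M: parents=['D']

Answer: A J D K M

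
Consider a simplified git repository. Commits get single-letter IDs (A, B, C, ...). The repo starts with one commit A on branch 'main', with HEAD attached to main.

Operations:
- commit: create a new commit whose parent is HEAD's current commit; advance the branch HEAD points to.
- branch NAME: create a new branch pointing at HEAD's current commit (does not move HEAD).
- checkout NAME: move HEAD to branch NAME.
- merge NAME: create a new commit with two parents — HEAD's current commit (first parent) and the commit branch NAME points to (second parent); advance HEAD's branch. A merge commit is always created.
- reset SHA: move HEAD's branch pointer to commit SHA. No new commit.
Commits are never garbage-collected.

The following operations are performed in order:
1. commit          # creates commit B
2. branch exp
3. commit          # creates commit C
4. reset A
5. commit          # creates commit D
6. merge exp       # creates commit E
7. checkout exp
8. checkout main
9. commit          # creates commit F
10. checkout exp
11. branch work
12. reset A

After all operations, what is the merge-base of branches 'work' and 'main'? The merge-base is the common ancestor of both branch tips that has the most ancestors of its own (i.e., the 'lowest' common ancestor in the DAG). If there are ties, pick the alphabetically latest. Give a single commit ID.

After op 1 (commit): HEAD=main@B [main=B]
After op 2 (branch): HEAD=main@B [exp=B main=B]
After op 3 (commit): HEAD=main@C [exp=B main=C]
After op 4 (reset): HEAD=main@A [exp=B main=A]
After op 5 (commit): HEAD=main@D [exp=B main=D]
After op 6 (merge): HEAD=main@E [exp=B main=E]
After op 7 (checkout): HEAD=exp@B [exp=B main=E]
After op 8 (checkout): HEAD=main@E [exp=B main=E]
After op 9 (commit): HEAD=main@F [exp=B main=F]
After op 10 (checkout): HEAD=exp@B [exp=B main=F]
After op 11 (branch): HEAD=exp@B [exp=B main=F work=B]
After op 12 (reset): HEAD=exp@A [exp=A main=F work=B]
ancestors(work=B): ['A', 'B']
ancestors(main=F): ['A', 'B', 'D', 'E', 'F']
common: ['A', 'B']

Answer: B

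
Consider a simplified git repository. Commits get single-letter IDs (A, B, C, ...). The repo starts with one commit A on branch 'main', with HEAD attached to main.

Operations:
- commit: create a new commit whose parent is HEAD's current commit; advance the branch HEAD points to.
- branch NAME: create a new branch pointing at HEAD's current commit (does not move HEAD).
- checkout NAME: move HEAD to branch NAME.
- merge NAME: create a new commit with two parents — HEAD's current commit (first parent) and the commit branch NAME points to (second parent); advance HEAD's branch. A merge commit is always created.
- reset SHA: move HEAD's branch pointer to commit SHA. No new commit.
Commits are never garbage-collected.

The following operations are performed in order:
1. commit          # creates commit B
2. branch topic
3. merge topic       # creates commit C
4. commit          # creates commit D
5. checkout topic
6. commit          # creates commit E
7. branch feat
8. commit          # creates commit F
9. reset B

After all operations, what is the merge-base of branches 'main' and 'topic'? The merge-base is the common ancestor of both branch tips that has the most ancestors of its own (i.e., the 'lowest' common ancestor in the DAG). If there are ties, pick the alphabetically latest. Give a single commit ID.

After op 1 (commit): HEAD=main@B [main=B]
After op 2 (branch): HEAD=main@B [main=B topic=B]
After op 3 (merge): HEAD=main@C [main=C topic=B]
After op 4 (commit): HEAD=main@D [main=D topic=B]
After op 5 (checkout): HEAD=topic@B [main=D topic=B]
After op 6 (commit): HEAD=topic@E [main=D topic=E]
After op 7 (branch): HEAD=topic@E [feat=E main=D topic=E]
After op 8 (commit): HEAD=topic@F [feat=E main=D topic=F]
After op 9 (reset): HEAD=topic@B [feat=E main=D topic=B]
ancestors(main=D): ['A', 'B', 'C', 'D']
ancestors(topic=B): ['A', 'B']
common: ['A', 'B']

Answer: B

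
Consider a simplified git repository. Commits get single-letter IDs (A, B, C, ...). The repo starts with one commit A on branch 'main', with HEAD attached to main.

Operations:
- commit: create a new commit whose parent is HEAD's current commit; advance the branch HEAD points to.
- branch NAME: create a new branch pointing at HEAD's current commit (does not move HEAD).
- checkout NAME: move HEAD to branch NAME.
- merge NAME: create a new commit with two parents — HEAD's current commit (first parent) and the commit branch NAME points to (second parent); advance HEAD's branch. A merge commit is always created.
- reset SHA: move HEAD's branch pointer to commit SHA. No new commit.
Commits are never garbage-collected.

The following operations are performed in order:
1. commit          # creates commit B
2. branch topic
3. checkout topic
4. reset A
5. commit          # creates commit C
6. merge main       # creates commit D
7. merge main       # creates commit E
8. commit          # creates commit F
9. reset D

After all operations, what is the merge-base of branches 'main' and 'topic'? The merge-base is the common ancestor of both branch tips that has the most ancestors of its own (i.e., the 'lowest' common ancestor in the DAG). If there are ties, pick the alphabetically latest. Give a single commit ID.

After op 1 (commit): HEAD=main@B [main=B]
After op 2 (branch): HEAD=main@B [main=B topic=B]
After op 3 (checkout): HEAD=topic@B [main=B topic=B]
After op 4 (reset): HEAD=topic@A [main=B topic=A]
After op 5 (commit): HEAD=topic@C [main=B topic=C]
After op 6 (merge): HEAD=topic@D [main=B topic=D]
After op 7 (merge): HEAD=topic@E [main=B topic=E]
After op 8 (commit): HEAD=topic@F [main=B topic=F]
After op 9 (reset): HEAD=topic@D [main=B topic=D]
ancestors(main=B): ['A', 'B']
ancestors(topic=D): ['A', 'B', 'C', 'D']
common: ['A', 'B']

Answer: B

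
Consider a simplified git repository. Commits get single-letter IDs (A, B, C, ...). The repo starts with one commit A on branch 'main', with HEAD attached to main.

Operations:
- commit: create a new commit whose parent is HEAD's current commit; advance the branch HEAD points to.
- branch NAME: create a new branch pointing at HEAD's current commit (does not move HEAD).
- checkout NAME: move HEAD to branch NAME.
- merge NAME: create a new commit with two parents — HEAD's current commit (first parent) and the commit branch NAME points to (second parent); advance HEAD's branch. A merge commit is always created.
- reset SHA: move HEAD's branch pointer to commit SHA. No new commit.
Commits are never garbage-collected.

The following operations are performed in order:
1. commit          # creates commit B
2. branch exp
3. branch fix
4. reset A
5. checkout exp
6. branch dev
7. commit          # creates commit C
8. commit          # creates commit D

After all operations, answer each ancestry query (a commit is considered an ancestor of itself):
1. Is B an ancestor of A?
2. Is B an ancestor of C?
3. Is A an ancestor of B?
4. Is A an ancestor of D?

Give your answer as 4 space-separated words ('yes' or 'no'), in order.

Answer: no yes yes yes

Derivation:
After op 1 (commit): HEAD=main@B [main=B]
After op 2 (branch): HEAD=main@B [exp=B main=B]
After op 3 (branch): HEAD=main@B [exp=B fix=B main=B]
After op 4 (reset): HEAD=main@A [exp=B fix=B main=A]
After op 5 (checkout): HEAD=exp@B [exp=B fix=B main=A]
After op 6 (branch): HEAD=exp@B [dev=B exp=B fix=B main=A]
After op 7 (commit): HEAD=exp@C [dev=B exp=C fix=B main=A]
After op 8 (commit): HEAD=exp@D [dev=B exp=D fix=B main=A]
ancestors(A) = {A}; B in? no
ancestors(C) = {A,B,C}; B in? yes
ancestors(B) = {A,B}; A in? yes
ancestors(D) = {A,B,C,D}; A in? yes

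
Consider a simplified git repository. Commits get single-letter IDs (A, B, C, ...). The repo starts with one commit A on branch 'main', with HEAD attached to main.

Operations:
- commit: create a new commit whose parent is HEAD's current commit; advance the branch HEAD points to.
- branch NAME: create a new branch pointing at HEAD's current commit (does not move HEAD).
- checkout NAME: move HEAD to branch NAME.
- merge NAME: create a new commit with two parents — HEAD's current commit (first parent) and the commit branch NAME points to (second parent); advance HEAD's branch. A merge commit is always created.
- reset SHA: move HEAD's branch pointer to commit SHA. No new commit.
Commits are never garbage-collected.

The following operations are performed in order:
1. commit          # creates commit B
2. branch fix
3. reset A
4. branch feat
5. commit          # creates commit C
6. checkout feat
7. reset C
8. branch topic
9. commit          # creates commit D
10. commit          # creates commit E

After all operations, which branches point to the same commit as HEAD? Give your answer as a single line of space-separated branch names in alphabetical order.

After op 1 (commit): HEAD=main@B [main=B]
After op 2 (branch): HEAD=main@B [fix=B main=B]
After op 3 (reset): HEAD=main@A [fix=B main=A]
After op 4 (branch): HEAD=main@A [feat=A fix=B main=A]
After op 5 (commit): HEAD=main@C [feat=A fix=B main=C]
After op 6 (checkout): HEAD=feat@A [feat=A fix=B main=C]
After op 7 (reset): HEAD=feat@C [feat=C fix=B main=C]
After op 8 (branch): HEAD=feat@C [feat=C fix=B main=C topic=C]
After op 9 (commit): HEAD=feat@D [feat=D fix=B main=C topic=C]
After op 10 (commit): HEAD=feat@E [feat=E fix=B main=C topic=C]

Answer: feat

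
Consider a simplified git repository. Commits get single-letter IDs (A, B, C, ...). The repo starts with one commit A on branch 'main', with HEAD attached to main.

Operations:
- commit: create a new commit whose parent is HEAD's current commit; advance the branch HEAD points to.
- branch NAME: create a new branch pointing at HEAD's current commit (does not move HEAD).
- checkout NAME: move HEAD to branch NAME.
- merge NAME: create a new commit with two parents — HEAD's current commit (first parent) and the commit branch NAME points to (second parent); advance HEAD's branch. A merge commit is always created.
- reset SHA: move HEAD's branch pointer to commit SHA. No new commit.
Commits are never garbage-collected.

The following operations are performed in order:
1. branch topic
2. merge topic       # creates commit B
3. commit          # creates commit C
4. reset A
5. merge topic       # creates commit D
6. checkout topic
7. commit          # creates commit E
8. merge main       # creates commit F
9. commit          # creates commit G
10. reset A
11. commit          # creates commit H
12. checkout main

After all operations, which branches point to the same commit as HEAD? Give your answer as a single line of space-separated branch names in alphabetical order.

Answer: main

Derivation:
After op 1 (branch): HEAD=main@A [main=A topic=A]
After op 2 (merge): HEAD=main@B [main=B topic=A]
After op 3 (commit): HEAD=main@C [main=C topic=A]
After op 4 (reset): HEAD=main@A [main=A topic=A]
After op 5 (merge): HEAD=main@D [main=D topic=A]
After op 6 (checkout): HEAD=topic@A [main=D topic=A]
After op 7 (commit): HEAD=topic@E [main=D topic=E]
After op 8 (merge): HEAD=topic@F [main=D topic=F]
After op 9 (commit): HEAD=topic@G [main=D topic=G]
After op 10 (reset): HEAD=topic@A [main=D topic=A]
After op 11 (commit): HEAD=topic@H [main=D topic=H]
After op 12 (checkout): HEAD=main@D [main=D topic=H]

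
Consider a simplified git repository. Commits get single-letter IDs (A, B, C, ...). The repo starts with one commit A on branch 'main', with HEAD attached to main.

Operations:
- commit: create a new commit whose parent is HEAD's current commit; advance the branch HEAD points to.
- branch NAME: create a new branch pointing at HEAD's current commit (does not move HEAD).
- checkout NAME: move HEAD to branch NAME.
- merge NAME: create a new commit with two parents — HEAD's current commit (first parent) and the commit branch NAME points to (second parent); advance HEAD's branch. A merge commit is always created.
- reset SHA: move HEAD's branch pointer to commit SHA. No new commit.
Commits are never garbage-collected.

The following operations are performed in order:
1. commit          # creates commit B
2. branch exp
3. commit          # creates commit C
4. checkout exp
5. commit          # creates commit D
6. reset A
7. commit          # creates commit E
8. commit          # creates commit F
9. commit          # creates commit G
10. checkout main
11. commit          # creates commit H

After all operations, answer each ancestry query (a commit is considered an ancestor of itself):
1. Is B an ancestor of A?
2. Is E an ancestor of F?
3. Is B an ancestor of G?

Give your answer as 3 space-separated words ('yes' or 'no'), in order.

Answer: no yes no

Derivation:
After op 1 (commit): HEAD=main@B [main=B]
After op 2 (branch): HEAD=main@B [exp=B main=B]
After op 3 (commit): HEAD=main@C [exp=B main=C]
After op 4 (checkout): HEAD=exp@B [exp=B main=C]
After op 5 (commit): HEAD=exp@D [exp=D main=C]
After op 6 (reset): HEAD=exp@A [exp=A main=C]
After op 7 (commit): HEAD=exp@E [exp=E main=C]
After op 8 (commit): HEAD=exp@F [exp=F main=C]
After op 9 (commit): HEAD=exp@G [exp=G main=C]
After op 10 (checkout): HEAD=main@C [exp=G main=C]
After op 11 (commit): HEAD=main@H [exp=G main=H]
ancestors(A) = {A}; B in? no
ancestors(F) = {A,E,F}; E in? yes
ancestors(G) = {A,E,F,G}; B in? no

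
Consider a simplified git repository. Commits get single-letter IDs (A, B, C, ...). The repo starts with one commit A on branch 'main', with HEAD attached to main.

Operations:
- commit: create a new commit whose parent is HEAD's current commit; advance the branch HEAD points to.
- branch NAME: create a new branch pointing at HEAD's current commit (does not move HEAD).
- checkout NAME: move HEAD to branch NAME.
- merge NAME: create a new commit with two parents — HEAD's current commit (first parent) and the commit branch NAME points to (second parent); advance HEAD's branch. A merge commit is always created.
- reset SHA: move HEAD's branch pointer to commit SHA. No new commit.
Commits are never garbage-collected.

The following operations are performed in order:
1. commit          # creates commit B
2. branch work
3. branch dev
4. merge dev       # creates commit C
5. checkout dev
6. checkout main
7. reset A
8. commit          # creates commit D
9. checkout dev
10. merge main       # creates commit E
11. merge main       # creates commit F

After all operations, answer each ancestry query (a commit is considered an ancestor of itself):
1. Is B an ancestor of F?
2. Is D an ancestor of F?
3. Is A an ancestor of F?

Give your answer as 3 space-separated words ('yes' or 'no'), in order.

Answer: yes yes yes

Derivation:
After op 1 (commit): HEAD=main@B [main=B]
After op 2 (branch): HEAD=main@B [main=B work=B]
After op 3 (branch): HEAD=main@B [dev=B main=B work=B]
After op 4 (merge): HEAD=main@C [dev=B main=C work=B]
After op 5 (checkout): HEAD=dev@B [dev=B main=C work=B]
After op 6 (checkout): HEAD=main@C [dev=B main=C work=B]
After op 7 (reset): HEAD=main@A [dev=B main=A work=B]
After op 8 (commit): HEAD=main@D [dev=B main=D work=B]
After op 9 (checkout): HEAD=dev@B [dev=B main=D work=B]
After op 10 (merge): HEAD=dev@E [dev=E main=D work=B]
After op 11 (merge): HEAD=dev@F [dev=F main=D work=B]
ancestors(F) = {A,B,D,E,F}; B in? yes
ancestors(F) = {A,B,D,E,F}; D in? yes
ancestors(F) = {A,B,D,E,F}; A in? yes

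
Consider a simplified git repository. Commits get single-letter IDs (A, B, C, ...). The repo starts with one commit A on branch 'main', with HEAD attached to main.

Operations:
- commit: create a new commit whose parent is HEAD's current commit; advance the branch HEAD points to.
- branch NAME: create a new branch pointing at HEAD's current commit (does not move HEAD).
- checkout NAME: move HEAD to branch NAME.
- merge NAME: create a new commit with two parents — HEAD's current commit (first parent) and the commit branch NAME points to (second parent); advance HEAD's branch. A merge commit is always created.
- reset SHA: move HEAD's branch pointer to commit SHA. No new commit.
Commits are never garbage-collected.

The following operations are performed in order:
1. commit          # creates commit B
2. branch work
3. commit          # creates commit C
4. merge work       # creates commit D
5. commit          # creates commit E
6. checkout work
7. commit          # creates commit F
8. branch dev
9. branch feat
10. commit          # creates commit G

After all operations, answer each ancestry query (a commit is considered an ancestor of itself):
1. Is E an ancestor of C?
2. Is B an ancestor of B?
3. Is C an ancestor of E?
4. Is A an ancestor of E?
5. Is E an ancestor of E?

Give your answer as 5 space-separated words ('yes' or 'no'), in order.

Answer: no yes yes yes yes

Derivation:
After op 1 (commit): HEAD=main@B [main=B]
After op 2 (branch): HEAD=main@B [main=B work=B]
After op 3 (commit): HEAD=main@C [main=C work=B]
After op 4 (merge): HEAD=main@D [main=D work=B]
After op 5 (commit): HEAD=main@E [main=E work=B]
After op 6 (checkout): HEAD=work@B [main=E work=B]
After op 7 (commit): HEAD=work@F [main=E work=F]
After op 8 (branch): HEAD=work@F [dev=F main=E work=F]
After op 9 (branch): HEAD=work@F [dev=F feat=F main=E work=F]
After op 10 (commit): HEAD=work@G [dev=F feat=F main=E work=G]
ancestors(C) = {A,B,C}; E in? no
ancestors(B) = {A,B}; B in? yes
ancestors(E) = {A,B,C,D,E}; C in? yes
ancestors(E) = {A,B,C,D,E}; A in? yes
ancestors(E) = {A,B,C,D,E}; E in? yes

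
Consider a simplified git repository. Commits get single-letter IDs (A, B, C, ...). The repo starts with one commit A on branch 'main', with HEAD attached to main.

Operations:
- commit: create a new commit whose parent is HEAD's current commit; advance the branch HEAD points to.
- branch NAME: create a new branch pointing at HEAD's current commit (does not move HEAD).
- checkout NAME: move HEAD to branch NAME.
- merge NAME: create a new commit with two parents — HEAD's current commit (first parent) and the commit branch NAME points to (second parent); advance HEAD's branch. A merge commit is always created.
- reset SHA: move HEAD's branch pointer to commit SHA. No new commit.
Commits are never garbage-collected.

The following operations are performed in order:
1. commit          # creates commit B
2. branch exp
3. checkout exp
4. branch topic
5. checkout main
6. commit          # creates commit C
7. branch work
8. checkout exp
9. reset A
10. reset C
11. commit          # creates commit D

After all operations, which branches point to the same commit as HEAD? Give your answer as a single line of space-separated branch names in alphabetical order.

Answer: exp

Derivation:
After op 1 (commit): HEAD=main@B [main=B]
After op 2 (branch): HEAD=main@B [exp=B main=B]
After op 3 (checkout): HEAD=exp@B [exp=B main=B]
After op 4 (branch): HEAD=exp@B [exp=B main=B topic=B]
After op 5 (checkout): HEAD=main@B [exp=B main=B topic=B]
After op 6 (commit): HEAD=main@C [exp=B main=C topic=B]
After op 7 (branch): HEAD=main@C [exp=B main=C topic=B work=C]
After op 8 (checkout): HEAD=exp@B [exp=B main=C topic=B work=C]
After op 9 (reset): HEAD=exp@A [exp=A main=C topic=B work=C]
After op 10 (reset): HEAD=exp@C [exp=C main=C topic=B work=C]
After op 11 (commit): HEAD=exp@D [exp=D main=C topic=B work=C]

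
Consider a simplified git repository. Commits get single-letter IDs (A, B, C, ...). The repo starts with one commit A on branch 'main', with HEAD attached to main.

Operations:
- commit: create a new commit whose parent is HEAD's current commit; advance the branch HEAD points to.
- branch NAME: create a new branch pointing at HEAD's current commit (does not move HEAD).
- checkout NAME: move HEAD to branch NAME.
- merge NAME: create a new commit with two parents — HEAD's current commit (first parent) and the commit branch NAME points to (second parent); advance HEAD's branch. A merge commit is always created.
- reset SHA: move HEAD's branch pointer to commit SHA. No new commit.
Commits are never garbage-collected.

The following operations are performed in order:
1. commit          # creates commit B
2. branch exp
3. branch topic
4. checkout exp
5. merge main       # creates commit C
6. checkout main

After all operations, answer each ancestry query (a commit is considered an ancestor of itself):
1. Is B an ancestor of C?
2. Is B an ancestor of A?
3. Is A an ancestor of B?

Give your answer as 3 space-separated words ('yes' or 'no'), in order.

After op 1 (commit): HEAD=main@B [main=B]
After op 2 (branch): HEAD=main@B [exp=B main=B]
After op 3 (branch): HEAD=main@B [exp=B main=B topic=B]
After op 4 (checkout): HEAD=exp@B [exp=B main=B topic=B]
After op 5 (merge): HEAD=exp@C [exp=C main=B topic=B]
After op 6 (checkout): HEAD=main@B [exp=C main=B topic=B]
ancestors(C) = {A,B,C}; B in? yes
ancestors(A) = {A}; B in? no
ancestors(B) = {A,B}; A in? yes

Answer: yes no yes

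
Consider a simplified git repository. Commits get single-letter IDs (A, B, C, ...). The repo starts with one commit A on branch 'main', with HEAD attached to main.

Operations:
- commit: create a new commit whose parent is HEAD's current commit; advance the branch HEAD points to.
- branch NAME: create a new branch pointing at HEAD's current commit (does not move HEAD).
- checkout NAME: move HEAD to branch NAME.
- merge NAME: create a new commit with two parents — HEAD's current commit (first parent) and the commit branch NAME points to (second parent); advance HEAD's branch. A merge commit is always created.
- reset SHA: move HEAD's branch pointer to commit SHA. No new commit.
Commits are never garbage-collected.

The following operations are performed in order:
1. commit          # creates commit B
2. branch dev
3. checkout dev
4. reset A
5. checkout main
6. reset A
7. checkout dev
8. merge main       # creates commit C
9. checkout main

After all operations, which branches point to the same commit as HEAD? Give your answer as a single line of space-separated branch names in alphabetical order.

Answer: main

Derivation:
After op 1 (commit): HEAD=main@B [main=B]
After op 2 (branch): HEAD=main@B [dev=B main=B]
After op 3 (checkout): HEAD=dev@B [dev=B main=B]
After op 4 (reset): HEAD=dev@A [dev=A main=B]
After op 5 (checkout): HEAD=main@B [dev=A main=B]
After op 6 (reset): HEAD=main@A [dev=A main=A]
After op 7 (checkout): HEAD=dev@A [dev=A main=A]
After op 8 (merge): HEAD=dev@C [dev=C main=A]
After op 9 (checkout): HEAD=main@A [dev=C main=A]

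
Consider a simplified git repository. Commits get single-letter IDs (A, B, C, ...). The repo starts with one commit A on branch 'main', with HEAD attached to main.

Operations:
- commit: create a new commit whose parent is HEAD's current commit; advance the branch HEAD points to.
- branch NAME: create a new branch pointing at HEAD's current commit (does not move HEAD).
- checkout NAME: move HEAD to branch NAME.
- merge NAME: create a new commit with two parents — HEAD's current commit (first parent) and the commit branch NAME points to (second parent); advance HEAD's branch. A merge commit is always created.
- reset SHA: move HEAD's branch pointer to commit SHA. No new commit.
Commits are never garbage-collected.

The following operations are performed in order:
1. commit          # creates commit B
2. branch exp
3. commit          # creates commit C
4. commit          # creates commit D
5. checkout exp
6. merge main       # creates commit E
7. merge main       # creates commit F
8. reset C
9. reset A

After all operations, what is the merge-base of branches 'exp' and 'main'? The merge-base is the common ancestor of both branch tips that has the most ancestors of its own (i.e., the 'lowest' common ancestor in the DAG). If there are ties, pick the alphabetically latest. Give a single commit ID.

After op 1 (commit): HEAD=main@B [main=B]
After op 2 (branch): HEAD=main@B [exp=B main=B]
After op 3 (commit): HEAD=main@C [exp=B main=C]
After op 4 (commit): HEAD=main@D [exp=B main=D]
After op 5 (checkout): HEAD=exp@B [exp=B main=D]
After op 6 (merge): HEAD=exp@E [exp=E main=D]
After op 7 (merge): HEAD=exp@F [exp=F main=D]
After op 8 (reset): HEAD=exp@C [exp=C main=D]
After op 9 (reset): HEAD=exp@A [exp=A main=D]
ancestors(exp=A): ['A']
ancestors(main=D): ['A', 'B', 'C', 'D']
common: ['A']

Answer: A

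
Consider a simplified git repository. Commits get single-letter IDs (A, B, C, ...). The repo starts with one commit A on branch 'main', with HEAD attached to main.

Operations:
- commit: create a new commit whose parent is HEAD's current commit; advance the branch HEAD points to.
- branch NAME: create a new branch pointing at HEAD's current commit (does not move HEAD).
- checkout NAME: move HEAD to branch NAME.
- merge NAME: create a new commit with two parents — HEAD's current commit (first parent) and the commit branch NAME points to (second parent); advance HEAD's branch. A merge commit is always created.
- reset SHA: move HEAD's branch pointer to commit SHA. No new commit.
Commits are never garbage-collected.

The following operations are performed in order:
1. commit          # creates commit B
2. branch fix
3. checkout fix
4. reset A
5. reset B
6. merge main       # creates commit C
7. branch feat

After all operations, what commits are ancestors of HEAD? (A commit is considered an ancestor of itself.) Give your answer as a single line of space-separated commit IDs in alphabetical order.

After op 1 (commit): HEAD=main@B [main=B]
After op 2 (branch): HEAD=main@B [fix=B main=B]
After op 3 (checkout): HEAD=fix@B [fix=B main=B]
After op 4 (reset): HEAD=fix@A [fix=A main=B]
After op 5 (reset): HEAD=fix@B [fix=B main=B]
After op 6 (merge): HEAD=fix@C [fix=C main=B]
After op 7 (branch): HEAD=fix@C [feat=C fix=C main=B]

Answer: A B C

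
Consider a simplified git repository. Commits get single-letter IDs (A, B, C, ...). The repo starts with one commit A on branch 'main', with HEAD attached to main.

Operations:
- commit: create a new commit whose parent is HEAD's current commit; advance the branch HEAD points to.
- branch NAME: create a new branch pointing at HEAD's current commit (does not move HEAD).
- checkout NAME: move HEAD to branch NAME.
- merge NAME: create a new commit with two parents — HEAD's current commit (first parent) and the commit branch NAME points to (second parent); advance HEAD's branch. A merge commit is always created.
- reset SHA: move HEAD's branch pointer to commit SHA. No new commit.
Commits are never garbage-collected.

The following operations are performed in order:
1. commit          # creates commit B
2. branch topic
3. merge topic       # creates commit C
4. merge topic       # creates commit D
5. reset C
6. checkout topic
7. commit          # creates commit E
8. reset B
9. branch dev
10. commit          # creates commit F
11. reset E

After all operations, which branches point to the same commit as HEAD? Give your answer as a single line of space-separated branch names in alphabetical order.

Answer: topic

Derivation:
After op 1 (commit): HEAD=main@B [main=B]
After op 2 (branch): HEAD=main@B [main=B topic=B]
After op 3 (merge): HEAD=main@C [main=C topic=B]
After op 4 (merge): HEAD=main@D [main=D topic=B]
After op 5 (reset): HEAD=main@C [main=C topic=B]
After op 6 (checkout): HEAD=topic@B [main=C topic=B]
After op 7 (commit): HEAD=topic@E [main=C topic=E]
After op 8 (reset): HEAD=topic@B [main=C topic=B]
After op 9 (branch): HEAD=topic@B [dev=B main=C topic=B]
After op 10 (commit): HEAD=topic@F [dev=B main=C topic=F]
After op 11 (reset): HEAD=topic@E [dev=B main=C topic=E]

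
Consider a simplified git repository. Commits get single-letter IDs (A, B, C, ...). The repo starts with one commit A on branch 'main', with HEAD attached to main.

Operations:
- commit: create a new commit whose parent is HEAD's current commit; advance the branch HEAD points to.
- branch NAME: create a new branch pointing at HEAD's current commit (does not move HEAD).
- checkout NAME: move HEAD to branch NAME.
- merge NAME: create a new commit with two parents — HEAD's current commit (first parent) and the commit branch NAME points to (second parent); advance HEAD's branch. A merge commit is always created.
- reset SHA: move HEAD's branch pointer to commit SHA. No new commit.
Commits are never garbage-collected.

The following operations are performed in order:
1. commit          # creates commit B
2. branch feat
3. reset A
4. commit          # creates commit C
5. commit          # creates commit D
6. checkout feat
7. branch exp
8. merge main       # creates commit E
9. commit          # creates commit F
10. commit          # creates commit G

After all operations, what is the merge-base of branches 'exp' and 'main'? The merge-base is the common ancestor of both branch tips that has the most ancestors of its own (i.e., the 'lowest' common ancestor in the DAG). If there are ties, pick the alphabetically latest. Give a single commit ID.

Answer: A

Derivation:
After op 1 (commit): HEAD=main@B [main=B]
After op 2 (branch): HEAD=main@B [feat=B main=B]
After op 3 (reset): HEAD=main@A [feat=B main=A]
After op 4 (commit): HEAD=main@C [feat=B main=C]
After op 5 (commit): HEAD=main@D [feat=B main=D]
After op 6 (checkout): HEAD=feat@B [feat=B main=D]
After op 7 (branch): HEAD=feat@B [exp=B feat=B main=D]
After op 8 (merge): HEAD=feat@E [exp=B feat=E main=D]
After op 9 (commit): HEAD=feat@F [exp=B feat=F main=D]
After op 10 (commit): HEAD=feat@G [exp=B feat=G main=D]
ancestors(exp=B): ['A', 'B']
ancestors(main=D): ['A', 'C', 'D']
common: ['A']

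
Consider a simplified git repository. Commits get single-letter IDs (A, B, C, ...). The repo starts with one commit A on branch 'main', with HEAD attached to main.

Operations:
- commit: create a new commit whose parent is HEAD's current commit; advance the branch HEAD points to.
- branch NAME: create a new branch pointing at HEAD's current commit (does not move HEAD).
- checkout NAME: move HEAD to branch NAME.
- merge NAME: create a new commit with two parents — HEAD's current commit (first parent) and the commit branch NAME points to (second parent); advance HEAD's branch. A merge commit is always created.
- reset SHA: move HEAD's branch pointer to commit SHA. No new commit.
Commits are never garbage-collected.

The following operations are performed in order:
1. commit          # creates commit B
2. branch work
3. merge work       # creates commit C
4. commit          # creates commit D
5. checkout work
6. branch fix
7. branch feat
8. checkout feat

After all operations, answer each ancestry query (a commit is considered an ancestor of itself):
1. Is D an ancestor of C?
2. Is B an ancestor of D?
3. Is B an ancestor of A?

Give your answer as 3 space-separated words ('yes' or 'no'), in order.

Answer: no yes no

Derivation:
After op 1 (commit): HEAD=main@B [main=B]
After op 2 (branch): HEAD=main@B [main=B work=B]
After op 3 (merge): HEAD=main@C [main=C work=B]
After op 4 (commit): HEAD=main@D [main=D work=B]
After op 5 (checkout): HEAD=work@B [main=D work=B]
After op 6 (branch): HEAD=work@B [fix=B main=D work=B]
After op 7 (branch): HEAD=work@B [feat=B fix=B main=D work=B]
After op 8 (checkout): HEAD=feat@B [feat=B fix=B main=D work=B]
ancestors(C) = {A,B,C}; D in? no
ancestors(D) = {A,B,C,D}; B in? yes
ancestors(A) = {A}; B in? no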